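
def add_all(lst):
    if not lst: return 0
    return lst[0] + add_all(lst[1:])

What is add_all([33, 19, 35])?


add_all([33, 19, 35]) = 33 + add_all([19, 35])
add_all([19, 35]) = 19 + add_all([35])
add_all([35]) = 35 + add_all([])
add_all([]) = 0  (base case)
Total: 33 + 19 + 35 + 0 = 87

87


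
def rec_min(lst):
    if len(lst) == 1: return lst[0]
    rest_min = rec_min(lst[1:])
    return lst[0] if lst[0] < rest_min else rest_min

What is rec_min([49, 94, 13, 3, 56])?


rec_min([49, 94, 13, 3, 56]): compare 49 with rec_min([94, 13, 3, 56])
rec_min([94, 13, 3, 56]): compare 94 with rec_min([13, 3, 56])
rec_min([13, 3, 56]): compare 13 with rec_min([3, 56])
rec_min([3, 56]): compare 3 with rec_min([56])
rec_min([56]) = 56  (base case)
Compare 3 with 56 -> 3
Compare 13 with 3 -> 3
Compare 94 with 3 -> 3
Compare 49 with 3 -> 3

3


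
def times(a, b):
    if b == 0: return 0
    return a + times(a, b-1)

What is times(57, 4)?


times(57, 4) = 57 + times(57, 3)
times(57, 3) = 57 + times(57, 2)
times(57, 2) = 57 + times(57, 1)
times(57, 1) = 57 + times(57, 0)
times(57, 0) = 0  (base case)
Total: 57 + 57 + 57 + 57 + 0 = 228

228


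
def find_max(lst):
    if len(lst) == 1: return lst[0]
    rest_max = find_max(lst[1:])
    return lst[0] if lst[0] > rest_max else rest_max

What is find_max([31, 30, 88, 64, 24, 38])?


find_max([31, 30, 88, 64, 24, 38]): compare 31 with find_max([30, 88, 64, 24, 38])
find_max([30, 88, 64, 24, 38]): compare 30 with find_max([88, 64, 24, 38])
find_max([88, 64, 24, 38]): compare 88 with find_max([64, 24, 38])
find_max([64, 24, 38]): compare 64 with find_max([24, 38])
find_max([24, 38]): compare 24 with find_max([38])
find_max([38]) = 38  (base case)
Compare 24 with 38 -> 38
Compare 64 with 38 -> 64
Compare 88 with 64 -> 88
Compare 30 with 88 -> 88
Compare 31 with 88 -> 88

88


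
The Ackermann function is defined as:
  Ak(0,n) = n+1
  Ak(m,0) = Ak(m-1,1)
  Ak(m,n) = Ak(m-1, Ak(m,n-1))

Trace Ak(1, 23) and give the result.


Ak(1, 23) = Ak(0, Ak(1, 22))
  Ak(1, 22) = Ak(0, Ak(1, 21))
    Ak(1, 21) = Ak(0, Ak(1, 20))
      Ak(1, 20) = Ak(0, Ak(1, 19))
        Ak(1, 19) = Ak(0, Ak(1, 18))
          Ak(1, 18) = Ak(0, Ak(1, 17))
          Ak(1, 17) = Ak(0, Ak(1, 16))
          Ak(1, 16) = Ak(0, Ak(1, 15))
          Ak(1, 15) = Ak(0, Ak(1, 14))
          Ak(1, 14) = Ak(0, Ak(1, 13))
          Ak(1, 13) = Ak(0, Ak(1, 12))
          Ak(1, 12) = Ak(0, Ak(1, 11))
          Ak(1, 11) = Ak(0, Ak(1, 10))
          Ak(1, 10) = Ak(0, Ak(1, 9))
          Ak(1, 9) = Ak(0, Ak(1, 8))
          Ak(1, 8) = Ak(0, Ak(1, 7))
          Ak(1, 7) = Ak(0, Ak(1, 6))
          Ak(1, 6) = Ak(0, Ak(1, 5))
          Ak(1, 5) = Ak(0, Ak(1, 4))
          Ak(1, 4) = Ak(0, Ak(1, 3))
          Ak(1, 3) = Ak(0, Ak(1, 2))
          Ak(1, 2) = Ak(0, Ak(1, 1))
          Ak(1, 1) = Ak(0, Ak(1, 0))
          Ak(1, 0) = Ak(0, 1)
          Ak(0, 1) = 2
... (trace truncated)
Result: Ak(1, 23) = 25

25


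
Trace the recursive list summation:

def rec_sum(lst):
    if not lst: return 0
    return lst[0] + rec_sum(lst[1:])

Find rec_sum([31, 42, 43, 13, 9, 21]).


rec_sum([31, 42, 43, 13, 9, 21]) = 31 + rec_sum([42, 43, 13, 9, 21])
rec_sum([42, 43, 13, 9, 21]) = 42 + rec_sum([43, 13, 9, 21])
rec_sum([43, 13, 9, 21]) = 43 + rec_sum([13, 9, 21])
rec_sum([13, 9, 21]) = 13 + rec_sum([9, 21])
rec_sum([9, 21]) = 9 + rec_sum([21])
rec_sum([21]) = 21 + rec_sum([])
rec_sum([]) = 0  (base case)
Total: 31 + 42 + 43 + 13 + 9 + 21 + 0 = 159

159


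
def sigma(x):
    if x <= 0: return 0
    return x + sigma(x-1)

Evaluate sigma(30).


sigma(30)
= 30 + 29 + 28 + 27 + 26 + 25 + 24 + 23 + 22 + 21 + 20 + 19 + 18 + 17 + 16 + 15 + 14 + 13 + 12 + 11 + 10 + 9 + 8 + 7 + 6 + 5 + 4 + 3 + 2 + 1 + sigma(0)
= 30 + 29 + 28 + 27 + 26 + 25 + 24 + 23 + 22 + 21 + 20 + 19 + 18 + 17 + 16 + 15 + 14 + 13 + 12 + 11 + 10 + 9 + 8 + 7 + 6 + 5 + 4 + 3 + 2 + 1 + 0
= 465

465


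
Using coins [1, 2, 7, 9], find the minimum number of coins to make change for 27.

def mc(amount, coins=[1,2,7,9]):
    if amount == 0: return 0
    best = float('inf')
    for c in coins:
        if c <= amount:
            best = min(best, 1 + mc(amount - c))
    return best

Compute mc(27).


Building up with DP:
mc(0) = 0
mc(1) = min(1+mc(0)=1+0=1) = 1
mc(2) = min(1+mc(1)=1+1=2, 1+mc(0)=1+0=1) = 1
mc(3) = min(1+mc(2)=1+1=2, 1+mc(1)=1+1=2) = 2
mc(4) = min(1+mc(3)=1+2=3, 1+mc(2)=1+1=2) = 2
mc(5) = min(1+mc(4)=1+2=3, 1+mc(3)=1+2=3) = 3
mc(6) = min(1+mc(5)=1+3=4, 1+mc(4)=1+2=3) = 3
mc(7) = min(1+mc(6)=1+3=4, 1+mc(5)=1+3=4, 1+mc(0)=1+0=1) = 1
mc(8) = min(1+mc(7)=1+1=2, 1+mc(6)=1+3=4, 1+mc(1)=1+1=2) = 2
mc(9) = min(1+mc(8)=1+2=3, 1+mc(7)=1+1=2, 1+mc(2)=1+1=2, 1+mc(0)=1+0=1) = 1
mc(10) = min(1+mc(9)=1+1=2, 1+mc(8)=1+2=3, 1+mc(3)=1+2=3, 1+mc(1)=1+1=2) = 2
mc(11) = min(1+mc(10)=1+2=3, 1+mc(9)=1+1=2, 1+mc(4)=1+2=3, 1+mc(2)=1+1=2) = 2
mc(12) = min(1+mc(11)=1+2=3, 1+mc(10)=1+2=3, 1+mc(5)=1+3=4, 1+mc(3)=1+2=3) = 3
mc(13) = min(1+mc(12)=1+3=4, 1+mc(11)=1+2=3, 1+mc(6)=1+3=4, 1+mc(4)=1+2=3) = 3
mc(14) = min(1+mc(13)=1+3=4, 1+mc(12)=1+3=4, 1+mc(7)=1+1=2, 1+mc(5)=1+3=4) = 2
mc(15) = min(1+mc(14)=1+2=3, 1+mc(13)=1+3=4, 1+mc(8)=1+2=3, 1+mc(6)=1+3=4) = 3
mc(16) = min(1+mc(15)=1+3=4, 1+mc(14)=1+2=3, 1+mc(9)=1+1=2, 1+mc(7)=1+1=2) = 2
mc(17) = min(1+mc(16)=1+2=3, 1+mc(15)=1+3=4, 1+mc(10)=1+2=3, 1+mc(8)=1+2=3) = 3
mc(18) = min(1+mc(17)=1+3=4, 1+mc(16)=1+2=3, 1+mc(11)=1+2=3, 1+mc(9)=1+1=2) = 2
mc(19) = min(1+mc(18)=1+2=3, 1+mc(17)=1+3=4, 1+mc(12)=1+3=4, 1+mc(10)=1+2=3) = 3
mc(20) = min(1+mc(19)=1+3=4, 1+mc(18)=1+2=3, 1+mc(13)=1+3=4, 1+mc(11)=1+2=3) = 3
mc(21) = min(1+mc(20)=1+3=4, 1+mc(19)=1+3=4, 1+mc(14)=1+2=3, 1+mc(12)=1+3=4) = 3
mc(22) = min(1+mc(21)=1+3=4, 1+mc(20)=1+3=4, 1+mc(15)=1+3=4, 1+mc(13)=1+3=4) = 4
mc(23) = min(1+mc(22)=1+4=5, 1+mc(21)=1+3=4, 1+mc(16)=1+2=3, 1+mc(14)=1+2=3) = 3
mc(24) = min(1+mc(23)=1+3=4, 1+mc(22)=1+4=5, 1+mc(17)=1+3=4, 1+mc(15)=1+3=4) = 4
mc(25) = min(1+mc(24)=1+4=5, 1+mc(23)=1+3=4, 1+mc(18)=1+2=3, 1+mc(16)=1+2=3) = 3
mc(26) = min(1+mc(25)=1+3=4, 1+mc(24)=1+4=5, 1+mc(19)=1+3=4, 1+mc(17)=1+3=4) = 4
mc(27) = min(1+mc(26)=1+4=5, 1+mc(25)=1+3=4, 1+mc(20)=1+3=4, 1+mc(18)=1+2=3) = 3

3


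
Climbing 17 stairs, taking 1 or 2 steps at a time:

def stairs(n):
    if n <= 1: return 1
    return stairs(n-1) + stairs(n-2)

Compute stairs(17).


Building up from base cases:
stairs(0) = 1
stairs(1) = 1
stairs(2) = stairs(1) + stairs(0) = 1 + 1 = 2
stairs(3) = stairs(2) + stairs(1) = 2 + 1 = 3
stairs(4) = stairs(3) + stairs(2) = 3 + 2 = 5
stairs(5) = stairs(4) + stairs(3) = 5 + 3 = 8
stairs(6) = stairs(5) + stairs(4) = 8 + 5 = 13
stairs(7) = stairs(6) + stairs(5) = 13 + 8 = 21
stairs(8) = stairs(7) + stairs(6) = 21 + 13 = 34
stairs(9) = stairs(8) + stairs(7) = 34 + 21 = 55
stairs(10) = stairs(9) + stairs(8) = 55 + 34 = 89
stairs(11) = stairs(10) + stairs(9) = 89 + 55 = 144
stairs(12) = stairs(11) + stairs(10) = 144 + 89 = 233
stairs(13) = stairs(12) + stairs(11) = 233 + 144 = 377
stairs(14) = stairs(13) + stairs(12) = 377 + 233 = 610
stairs(15) = stairs(14) + stairs(13) = 610 + 377 = 987
stairs(16) = stairs(15) + stairs(14) = 987 + 610 = 1597
stairs(17) = stairs(16) + stairs(15) = 1597 + 987 = 2584

2584


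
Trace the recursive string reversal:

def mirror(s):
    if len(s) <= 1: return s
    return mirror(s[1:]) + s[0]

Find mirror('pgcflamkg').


mirror('pgcflamkg') = mirror('gcflamkg') + 'p'
mirror('gcflamkg') = mirror('cflamkg') + 'g'
mirror('cflamkg') = mirror('flamkg') + 'c'
mirror('flamkg') = mirror('lamkg') + 'f'
mirror('lamkg') = mirror('amkg') + 'l'
mirror('amkg') = mirror('mkg') + 'a'
mirror('mkg') = mirror('kg') + 'm'
mirror('kg') = mirror('g') + 'k'
mirror('g') = 'g'  (base case)
Concatenating: 'g' + 'k' + 'm' + 'a' + 'l' + 'f' + 'c' + 'g' + 'p' = 'gkmalfcgp'

gkmalfcgp


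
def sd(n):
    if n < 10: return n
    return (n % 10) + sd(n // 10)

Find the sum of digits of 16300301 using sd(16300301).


sd(16300301) = 1 + sd(1630030)
sd(1630030) = 0 + sd(163003)
sd(163003) = 3 + sd(16300)
sd(16300) = 0 + sd(1630)
sd(1630) = 0 + sd(163)
sd(163) = 3 + sd(16)
sd(16) = 6 + sd(1)
sd(1) = 1  (base case)
Total: 1 + 0 + 3 + 0 + 0 + 3 + 6 + 1 = 14

14


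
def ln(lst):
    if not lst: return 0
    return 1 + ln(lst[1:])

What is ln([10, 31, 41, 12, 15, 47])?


ln([10, 31, 41, 12, 15, 47]) = 1 + ln([31, 41, 12, 15, 47])
ln([31, 41, 12, 15, 47]) = 1 + ln([41, 12, 15, 47])
ln([41, 12, 15, 47]) = 1 + ln([12, 15, 47])
ln([12, 15, 47]) = 1 + ln([15, 47])
ln([15, 47]) = 1 + ln([47])
ln([47]) = 1 + ln([])
ln([]) = 0  (base case)
Unwinding: 1 + 1 + 1 + 1 + 1 + 1 + 0 = 6

6


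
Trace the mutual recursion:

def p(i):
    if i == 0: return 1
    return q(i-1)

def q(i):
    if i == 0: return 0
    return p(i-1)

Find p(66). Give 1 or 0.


p(66) = q(65)
q(65) = p(64)
p(64) = q(63)
q(63) = p(62)
p(62) = q(61)
q(61) = p(60)
p(60) = q(59)
q(59) = p(58)
p(58) = q(57)
q(57) = p(56)
p(56) = q(55)
q(55) = p(54)
p(54) = q(53)
q(53) = p(52)
p(52) = q(51)
q(51) = p(50)
p(50) = q(49)
q(49) = p(48)
p(48) = q(47)
q(47) = p(46)
p(46) = q(45)
q(45) = p(44)
p(44) = q(43)
q(43) = p(42)
p(42) = q(41)
q(41) = p(40)
p(40) = q(39)
q(39) = p(38)
p(38) = q(37)
q(37) = p(36)
p(36) = q(35)
q(35) = p(34)
p(34) = q(33)
q(33) = p(32)
p(32) = q(31)
q(31) = p(30)
p(30) = q(29)
q(29) = p(28)
p(28) = q(27)
q(27) = p(26)
p(26) = q(25)
q(25) = p(24)
p(24) = q(23)
q(23) = p(22)
p(22) = q(21)
q(21) = p(20)
p(20) = q(19)
q(19) = p(18)
p(18) = q(17)
q(17) = p(16)
p(16) = q(15)
q(15) = p(14)
p(14) = q(13)
q(13) = p(12)
p(12) = q(11)
q(11) = p(10)
p(10) = q(9)
q(9) = p(8)
p(8) = q(7)
q(7) = p(6)
p(6) = q(5)
q(5) = p(4)
p(4) = q(3)
q(3) = p(2)
p(2) = q(1)
q(1) = p(0)
p(0) = 1  (base case)
Result: 1

1


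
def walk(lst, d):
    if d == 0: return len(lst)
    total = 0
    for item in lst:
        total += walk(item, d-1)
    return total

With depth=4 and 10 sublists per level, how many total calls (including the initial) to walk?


At depth 0 (root): 1 call
At depth 1: each of 1 parents calls walk on 10 children = 10 calls
At depth 2: each of 10 parents calls walk on 10 children = 100 calls
At depth 3: each of 100 parents calls walk on 10 children = 1000 calls
At depth 4: each of 1000 parents calls walk on 10 children = 10000 calls
Total: 1 + 10 + 100 + 1000 + 10000 = 11111

11111


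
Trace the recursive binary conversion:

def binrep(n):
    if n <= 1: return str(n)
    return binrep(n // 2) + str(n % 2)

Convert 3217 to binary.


binrep(3217) = binrep(1608) + '1'
binrep(1608) = binrep(804) + '0'
binrep(804) = binrep(402) + '0'
binrep(402) = binrep(201) + '0'
binrep(201) = binrep(100) + '1'
binrep(100) = binrep(50) + '0'
binrep(50) = binrep(25) + '0'
binrep(25) = binrep(12) + '1'
binrep(12) = binrep(6) + '0'
binrep(6) = binrep(3) + '0'
binrep(3) = binrep(1) + '1'
binrep(1) = '1'  (base case)
Concatenating: '1' + '1' + '0' + '0' + '1' + '0' + '0' + '1' + '0' + '0' + '0' + '1' = '110010010001'

110010010001


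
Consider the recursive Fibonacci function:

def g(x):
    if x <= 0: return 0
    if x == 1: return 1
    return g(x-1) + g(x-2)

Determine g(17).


Computing g(17) bottom-up:
g(0) = 0
g(1) = 1
g(2) = g(1) + g(0) = 1 + 0 = 1
g(3) = g(2) + g(1) = 1 + 1 = 2
g(4) = g(3) + g(2) = 2 + 1 = 3
g(5) = g(4) + g(3) = 3 + 2 = 5
g(6) = g(5) + g(4) = 5 + 3 = 8
g(7) = g(6) + g(5) = 8 + 5 = 13
g(8) = g(7) + g(6) = 13 + 8 = 21
g(9) = g(8) + g(7) = 21 + 13 = 34
g(10) = g(9) + g(8) = 34 + 21 = 55
g(11) = g(10) + g(9) = 55 + 34 = 89
g(12) = g(11) + g(10) = 89 + 55 = 144
g(13) = g(12) + g(11) = 144 + 89 = 233
g(14) = g(13) + g(12) = 233 + 144 = 377
g(15) = g(14) + g(13) = 377 + 233 = 610
g(16) = g(15) + g(14) = 610 + 377 = 987
g(17) = g(16) + g(15) = 987 + 610 = 1597

1597


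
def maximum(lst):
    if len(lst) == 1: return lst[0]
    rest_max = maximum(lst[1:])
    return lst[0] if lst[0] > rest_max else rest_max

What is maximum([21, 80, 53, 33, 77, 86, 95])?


maximum([21, 80, 53, 33, 77, 86, 95]): compare 21 with maximum([80, 53, 33, 77, 86, 95])
maximum([80, 53, 33, 77, 86, 95]): compare 80 with maximum([53, 33, 77, 86, 95])
maximum([53, 33, 77, 86, 95]): compare 53 with maximum([33, 77, 86, 95])
maximum([33, 77, 86, 95]): compare 33 with maximum([77, 86, 95])
maximum([77, 86, 95]): compare 77 with maximum([86, 95])
maximum([86, 95]): compare 86 with maximum([95])
maximum([95]) = 95  (base case)
Compare 86 with 95 -> 95
Compare 77 with 95 -> 95
Compare 33 with 95 -> 95
Compare 53 with 95 -> 95
Compare 80 with 95 -> 95
Compare 21 with 95 -> 95

95


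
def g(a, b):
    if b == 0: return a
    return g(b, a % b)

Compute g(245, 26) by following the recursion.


g(245, 26) = g(26, 11)
g(26, 11) = g(11, 4)
g(11, 4) = g(4, 3)
g(4, 3) = g(3, 1)
g(3, 1) = g(1, 0)
g(1, 0) = 1  (base case)

1


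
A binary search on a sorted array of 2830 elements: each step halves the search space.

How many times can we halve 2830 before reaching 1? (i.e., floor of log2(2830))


2830 / 2 = 1415
1415 / 2 = 707
707 / 2 = 353
353 / 2 = 176
176 / 2 = 88
88 / 2 = 44
44 / 2 = 22
22 / 2 = 11
11 / 2 = 5
5 / 2 = 2
2 / 2 = 1
Reached 1 after 11 halvings

11


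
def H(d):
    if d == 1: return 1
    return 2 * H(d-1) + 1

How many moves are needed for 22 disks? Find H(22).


H(22) = 2 * H(21) + 1
H(21) = 2 * H(20) + 1
H(20) = 2 * H(19) + 1
H(19) = 2 * H(18) + 1
H(18) = 2 * H(17) + 1
H(17) = 2 * H(16) + 1
H(16) = 2 * H(15) + 1
H(15) = 2 * H(14) + 1
H(14) = 2 * H(13) + 1
H(13) = 2 * H(12) + 1
H(12) = 2 * H(11) + 1
H(11) = 2 * H(10) + 1
H(10) = 2 * H(9) + 1
H(9) = 2 * H(8) + 1
H(8) = 2 * H(7) + 1
H(7) = 2 * H(6) + 1
H(6) = 2 * H(5) + 1
H(5) = 2 * H(4) + 1
H(4) = 2 * H(3) + 1
H(3) = 2 * H(2) + 1
H(2) = 2 * H(1) + 1
H(1) = 1  (base case)
H(2) = 2 * 1 + 1 = 3
H(3) = 2 * 3 + 1 = 7
H(4) = 2 * 7 + 1 = 15
H(5) = 2 * 15 + 1 = 31
H(6) = 2 * 31 + 1 = 63
H(7) = 2 * 63 + 1 = 127
H(8) = 2 * 127 + 1 = 255
H(9) = 2 * 255 + 1 = 511
H(10) = 2 * 511 + 1 = 1023
H(11) = 2 * 1023 + 1 = 2047
H(12) = 2 * 2047 + 1 = 4095
H(13) = 2 * 4095 + 1 = 8191
H(14) = 2 * 8191 + 1 = 16383
H(15) = 2 * 16383 + 1 = 32767
H(16) = 2 * 32767 + 1 = 65535
H(17) = 2 * 65535 + 1 = 131071
H(18) = 2 * 131071 + 1 = 262143
H(19) = 2 * 262143 + 1 = 524287
H(20) = 2 * 524287 + 1 = 1048575
H(21) = 2 * 1048575 + 1 = 2097151
H(22) = 2 * 2097151 + 1 = 4194303

4194303


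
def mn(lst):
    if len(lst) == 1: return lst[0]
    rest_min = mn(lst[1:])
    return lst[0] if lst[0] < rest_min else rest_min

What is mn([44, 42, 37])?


mn([44, 42, 37]): compare 44 with mn([42, 37])
mn([42, 37]): compare 42 with mn([37])
mn([37]) = 37  (base case)
Compare 42 with 37 -> 37
Compare 44 with 37 -> 37

37


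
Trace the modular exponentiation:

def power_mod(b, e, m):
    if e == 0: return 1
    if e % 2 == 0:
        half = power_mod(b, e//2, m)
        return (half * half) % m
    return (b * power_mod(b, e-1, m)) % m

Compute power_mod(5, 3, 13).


power_mod(5, 3, 13): e is odd, compute power_mod(5, 2, 13)
  power_mod(5, 2, 13): e is even, compute power_mod(5, 1, 13)
    power_mod(5, 1, 13): e is odd, compute power_mod(5, 0, 13)
      power_mod(5, 0, 13) = 1
    (5 * 1) % 13 = 5
  half=5, (5*5) % 13 = 12
(5 * 12) % 13 = 8

8


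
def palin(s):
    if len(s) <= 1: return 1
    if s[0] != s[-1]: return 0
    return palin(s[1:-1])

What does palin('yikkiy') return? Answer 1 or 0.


palin('yikkiy'): s[0]='y' == s[-1]='y' -> check palin('ikki')
palin('ikki'): s[0]='i' == s[-1]='i' -> check palin('kk')
palin('kk'): s[0]='k' == s[-1]='k' -> check palin('')
palin(''): len <= 1 -> return 1  (base case)
Result: 1 (palindrome)

1


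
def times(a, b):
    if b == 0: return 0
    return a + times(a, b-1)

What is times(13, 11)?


times(13, 11) = 13 + times(13, 10)
times(13, 10) = 13 + times(13, 9)
times(13, 9) = 13 + times(13, 8)
times(13, 8) = 13 + times(13, 7)
times(13, 7) = 13 + times(13, 6)
times(13, 6) = 13 + times(13, 5)
times(13, 5) = 13 + times(13, 4)
times(13, 4) = 13 + times(13, 3)
times(13, 3) = 13 + times(13, 2)
times(13, 2) = 13 + times(13, 1)
times(13, 1) = 13 + times(13, 0)
times(13, 0) = 0  (base case)
Total: 13 + 13 + 13 + 13 + 13 + 13 + 13 + 13 + 13 + 13 + 13 + 0 = 143

143


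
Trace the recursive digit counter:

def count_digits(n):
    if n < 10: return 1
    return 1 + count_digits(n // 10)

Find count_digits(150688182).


count_digits(150688182) = 1 + count_digits(15068818)
count_digits(15068818) = 1 + count_digits(1506881)
count_digits(1506881) = 1 + count_digits(150688)
count_digits(150688) = 1 + count_digits(15068)
count_digits(15068) = 1 + count_digits(1506)
count_digits(1506) = 1 + count_digits(150)
count_digits(150) = 1 + count_digits(15)
count_digits(15) = 1 + count_digits(1)
count_digits(1) = 1  (base case: 1 < 10)
Unwinding: 1 + 1 + 1 + 1 + 1 + 1 + 1 + 1 + 1 = 9

9


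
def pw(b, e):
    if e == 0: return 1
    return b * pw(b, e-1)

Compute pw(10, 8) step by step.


pw(10, 8)
= 10 * pw(10, 7)
= 10 * 10 * pw(10, 6)
= 10 * 10 * 10 * pw(10, 5)
= 10 * 10 * 10 * 10 * pw(10, 4)
= 10 * 10 * 10 * 10 * 10 * pw(10, 3)
= 10 * 10 * 10 * 10 * 10 * 10 * pw(10, 2)
= 10 * 10 * 10 * 10 * 10 * 10 * 10 * pw(10, 1)
= 10 * 10 * 10 * 10 * 10 * 10 * 10 * 10 * pw(10, 0)
= 10 * 10 * 10 * 10 * 10 * 10 * 10 * 10 * 1
= 100000000

100000000


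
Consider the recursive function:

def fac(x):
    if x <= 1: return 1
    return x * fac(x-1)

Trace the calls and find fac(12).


fac(12)
= 12 * fac(11)
= 12 * 11 * fac(10)
= 12 * 11 * 10 * fac(9)
= 12 * 11 * 10 * 9 * fac(8)
= 12 * 11 * 10 * 9 * 8 * fac(7)
= 12 * 11 * 10 * 9 * 8 * 7 * fac(6)
= 12 * 11 * 10 * 9 * 8 * 7 * 6 * fac(5)
= 12 * 11 * 10 * 9 * 8 * 7 * 6 * 5 * fac(4)
= 12 * 11 * 10 * 9 * 8 * 7 * 6 * 5 * 4 * fac(3)
= 12 * 11 * 10 * 9 * 8 * 7 * 6 * 5 * 4 * 3 * fac(2)
= 12 * 11 * 10 * 9 * 8 * 7 * 6 * 5 * 4 * 3 * 2 * fac(1)
= 12 * 11 * 10 * 9 * 8 * 7 * 6 * 5 * 4 * 3 * 2 * 1
= 479001600

479001600


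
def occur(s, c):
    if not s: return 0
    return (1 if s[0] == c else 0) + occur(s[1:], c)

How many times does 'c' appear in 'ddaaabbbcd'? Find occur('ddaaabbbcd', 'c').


s[0]='d' != 'c' -> 0
s[0]='d' != 'c' -> 0
s[0]='a' != 'c' -> 0
s[0]='a' != 'c' -> 0
s[0]='a' != 'c' -> 0
s[0]='b' != 'c' -> 0
s[0]='b' != 'c' -> 0
s[0]='b' != 'c' -> 0
s[0]='c' == 'c' -> 1
s[0]='d' != 'c' -> 0
Sum: 0 + 0 + 0 + 0 + 0 + 0 + 0 + 0 + 1 + 0 = 1

1


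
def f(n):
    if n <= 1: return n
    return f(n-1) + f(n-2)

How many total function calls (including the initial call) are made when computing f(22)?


Let C(n) = total calls for f(n)
C(0) = 1, C(1) = 1
C(2) = 1 + C(1) + C(0) = 1 + 1 + 1 = 3
C(3) = 1 + C(2) + C(1) = 1 + 3 + 1 = 5
C(4) = 1 + C(3) + C(2) = 1 + 5 + 3 = 9
C(5) = 1 + C(4) + C(3) = 1 + 9 + 5 = 15
C(6) = 1 + C(5) + C(4) = 1 + 15 + 9 = 25
C(7) = 1 + C(6) + C(5) = 1 + 25 + 15 = 41
C(8) = 1 + C(7) + C(6) = 1 + 41 + 25 = 67
C(9) = 1 + C(8) + C(7) = 1 + 67 + 41 = 109
C(10) = 1 + C(9) + C(8) = 1 + 109 + 67 = 177
C(11) = 1 + C(10) + C(9) = 1 + 177 + 109 = 287
C(12) = 1 + C(11) + C(10) = 1 + 287 + 177 = 465
C(13) = 1 + C(12) + C(11) = 1 + 465 + 287 = 753
C(14) = 1 + C(13) + C(12) = 1 + 753 + 465 = 1219
C(15) = 1 + C(14) + C(13) = 1 + 1219 + 753 = 1973
C(16) = 1 + C(15) + C(14) = 1 + 1973 + 1219 = 3193
C(17) = 1 + C(16) + C(15) = 1 + 3193 + 1973 = 5167
C(18) = 1 + C(17) + C(16) = 1 + 5167 + 3193 = 8361
C(19) = 1 + C(18) + C(17) = 1 + 8361 + 5167 = 13529
C(20) = 1 + C(19) + C(18) = 1 + 13529 + 8361 = 21891
C(21) = 1 + C(20) + C(19) = 1 + 21891 + 13529 = 35421
C(22) = 1 + C(21) + C(20) = 1 + 35421 + 21891 = 57313

57313


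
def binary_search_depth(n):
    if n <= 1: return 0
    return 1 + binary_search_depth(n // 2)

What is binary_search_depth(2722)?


2722 / 2 = 1361
1361 / 2 = 680
680 / 2 = 340
340 / 2 = 170
170 / 2 = 85
85 / 2 = 42
42 / 2 = 21
21 / 2 = 10
10 / 2 = 5
5 / 2 = 2
2 / 2 = 1
Reached 1 after 11 halvings

11


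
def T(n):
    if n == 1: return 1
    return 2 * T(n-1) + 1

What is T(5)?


T(5) = 2 * T(4) + 1
T(4) = 2 * T(3) + 1
T(3) = 2 * T(2) + 1
T(2) = 2 * T(1) + 1
T(1) = 1  (base case)
T(2) = 2 * 1 + 1 = 3
T(3) = 2 * 3 + 1 = 7
T(4) = 2 * 7 + 1 = 15
T(5) = 2 * 15 + 1 = 31

31


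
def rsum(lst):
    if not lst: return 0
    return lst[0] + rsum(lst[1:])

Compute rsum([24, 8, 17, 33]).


rsum([24, 8, 17, 33]) = 24 + rsum([8, 17, 33])
rsum([8, 17, 33]) = 8 + rsum([17, 33])
rsum([17, 33]) = 17 + rsum([33])
rsum([33]) = 33 + rsum([])
rsum([]) = 0  (base case)
Total: 24 + 8 + 17 + 33 + 0 = 82

82


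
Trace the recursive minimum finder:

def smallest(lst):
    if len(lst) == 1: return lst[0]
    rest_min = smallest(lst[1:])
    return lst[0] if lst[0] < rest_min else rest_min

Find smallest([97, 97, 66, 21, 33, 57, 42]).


smallest([97, 97, 66, 21, 33, 57, 42]): compare 97 with smallest([97, 66, 21, 33, 57, 42])
smallest([97, 66, 21, 33, 57, 42]): compare 97 with smallest([66, 21, 33, 57, 42])
smallest([66, 21, 33, 57, 42]): compare 66 with smallest([21, 33, 57, 42])
smallest([21, 33, 57, 42]): compare 21 with smallest([33, 57, 42])
smallest([33, 57, 42]): compare 33 with smallest([57, 42])
smallest([57, 42]): compare 57 with smallest([42])
smallest([42]) = 42  (base case)
Compare 57 with 42 -> 42
Compare 33 with 42 -> 33
Compare 21 with 33 -> 21
Compare 66 with 21 -> 21
Compare 97 with 21 -> 21
Compare 97 with 21 -> 21

21


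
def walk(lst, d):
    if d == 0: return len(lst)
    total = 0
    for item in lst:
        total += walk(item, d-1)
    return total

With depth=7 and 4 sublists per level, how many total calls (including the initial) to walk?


At depth 0 (root): 1 call
At depth 1: each of 1 parents calls walk on 4 children = 4 calls
At depth 2: each of 4 parents calls walk on 4 children = 16 calls
At depth 3: each of 16 parents calls walk on 4 children = 64 calls
At depth 4: each of 64 parents calls walk on 4 children = 256 calls
At depth 5: each of 256 parents calls walk on 4 children = 1024 calls
At depth 6: each of 1024 parents calls walk on 4 children = 4096 calls
At depth 7: each of 4096 parents calls walk on 4 children = 16384 calls
Total: 1 + 4 + 16 + 64 + 256 + 1024 + 4096 + 16384 = 21845

21845


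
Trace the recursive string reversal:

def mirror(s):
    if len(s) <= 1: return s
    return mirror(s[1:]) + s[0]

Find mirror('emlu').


mirror('emlu') = mirror('mlu') + 'e'
mirror('mlu') = mirror('lu') + 'm'
mirror('lu') = mirror('u') + 'l'
mirror('u') = 'u'  (base case)
Concatenating: 'u' + 'l' + 'm' + 'e' = 'ulme'

ulme


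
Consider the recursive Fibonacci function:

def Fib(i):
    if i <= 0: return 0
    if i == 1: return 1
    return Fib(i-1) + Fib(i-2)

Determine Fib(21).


Computing Fib(21) bottom-up:
Fib(0) = 0
Fib(1) = 1
Fib(2) = Fib(1) + Fib(0) = 1 + 0 = 1
Fib(3) = Fib(2) + Fib(1) = 1 + 1 = 2
Fib(4) = Fib(3) + Fib(2) = 2 + 1 = 3
Fib(5) = Fib(4) + Fib(3) = 3 + 2 = 5
Fib(6) = Fib(5) + Fib(4) = 5 + 3 = 8
Fib(7) = Fib(6) + Fib(5) = 8 + 5 = 13
Fib(8) = Fib(7) + Fib(6) = 13 + 8 = 21
Fib(9) = Fib(8) + Fib(7) = 21 + 13 = 34
Fib(10) = Fib(9) + Fib(8) = 34 + 21 = 55
Fib(11) = Fib(10) + Fib(9) = 55 + 34 = 89
Fib(12) = Fib(11) + Fib(10) = 89 + 55 = 144
Fib(13) = Fib(12) + Fib(11) = 144 + 89 = 233
Fib(14) = Fib(13) + Fib(12) = 233 + 144 = 377
Fib(15) = Fib(14) + Fib(13) = 377 + 233 = 610
Fib(16) = Fib(15) + Fib(14) = 610 + 377 = 987
Fib(17) = Fib(16) + Fib(15) = 987 + 610 = 1597
Fib(18) = Fib(17) + Fib(16) = 1597 + 987 = 2584
Fib(19) = Fib(18) + Fib(17) = 2584 + 1597 = 4181
Fib(20) = Fib(19) + Fib(18) = 4181 + 2584 = 6765
Fib(21) = Fib(20) + Fib(19) = 6765 + 4181 = 10946

10946


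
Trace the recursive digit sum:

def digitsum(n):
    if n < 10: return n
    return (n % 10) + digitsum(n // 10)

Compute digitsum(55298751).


digitsum(55298751) = 1 + digitsum(5529875)
digitsum(5529875) = 5 + digitsum(552987)
digitsum(552987) = 7 + digitsum(55298)
digitsum(55298) = 8 + digitsum(5529)
digitsum(5529) = 9 + digitsum(552)
digitsum(552) = 2 + digitsum(55)
digitsum(55) = 5 + digitsum(5)
digitsum(5) = 5  (base case)
Total: 1 + 5 + 7 + 8 + 9 + 2 + 5 + 5 = 42

42


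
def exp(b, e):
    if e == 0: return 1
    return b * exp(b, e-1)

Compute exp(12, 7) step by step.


exp(12, 7)
= 12 * exp(12, 6)
= 12 * 12 * exp(12, 5)
= 12 * 12 * 12 * exp(12, 4)
= 12 * 12 * 12 * 12 * exp(12, 3)
= 12 * 12 * 12 * 12 * 12 * exp(12, 2)
= 12 * 12 * 12 * 12 * 12 * 12 * exp(12, 1)
= 12 * 12 * 12 * 12 * 12 * 12 * 12 * exp(12, 0)
= 12 * 12 * 12 * 12 * 12 * 12 * 12 * 1
= 35831808

35831808


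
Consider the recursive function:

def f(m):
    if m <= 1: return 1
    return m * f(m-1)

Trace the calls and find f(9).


f(9)
= 9 * f(8)
= 9 * 8 * f(7)
= 9 * 8 * 7 * f(6)
= 9 * 8 * 7 * 6 * f(5)
= 9 * 8 * 7 * 6 * 5 * f(4)
= 9 * 8 * 7 * 6 * 5 * 4 * f(3)
= 9 * 8 * 7 * 6 * 5 * 4 * 3 * f(2)
= 9 * 8 * 7 * 6 * 5 * 4 * 3 * 2 * f(1)
= 9 * 8 * 7 * 6 * 5 * 4 * 3 * 2 * 1
= 362880

362880


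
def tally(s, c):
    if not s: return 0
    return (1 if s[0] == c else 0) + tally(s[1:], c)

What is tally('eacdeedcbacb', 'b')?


s[0]='e' != 'b' -> 0
s[0]='a' != 'b' -> 0
s[0]='c' != 'b' -> 0
s[0]='d' != 'b' -> 0
s[0]='e' != 'b' -> 0
s[0]='e' != 'b' -> 0
s[0]='d' != 'b' -> 0
s[0]='c' != 'b' -> 0
s[0]='b' == 'b' -> 1
s[0]='a' != 'b' -> 0
s[0]='c' != 'b' -> 0
s[0]='b' == 'b' -> 1
Sum: 0 + 0 + 0 + 0 + 0 + 0 + 0 + 0 + 1 + 0 + 0 + 1 = 2

2


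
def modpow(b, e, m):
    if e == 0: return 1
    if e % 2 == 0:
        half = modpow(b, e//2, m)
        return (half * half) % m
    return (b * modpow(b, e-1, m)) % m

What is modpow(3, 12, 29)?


modpow(3, 12, 29): e is even, compute modpow(3, 6, 29)
  modpow(3, 6, 29): e is even, compute modpow(3, 3, 29)
    modpow(3, 3, 29): e is odd, compute modpow(3, 2, 29)
      modpow(3, 2, 29): e is even, compute modpow(3, 1, 29)
        modpow(3, 1, 29): e is odd, compute modpow(3, 0, 29)
          modpow(3, 0, 29) = 1
        (3 * 1) % 29 = 3
      half=3, (3*3) % 29 = 9
    (3 * 9) % 29 = 27
  half=27, (27*27) % 29 = 4
half=4, (4*4) % 29 = 16

16


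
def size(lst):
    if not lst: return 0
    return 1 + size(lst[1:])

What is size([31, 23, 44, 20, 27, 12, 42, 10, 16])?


size([31, 23, 44, 20, 27, 12, 42, 10, 16]) = 1 + size([23, 44, 20, 27, 12, 42, 10, 16])
size([23, 44, 20, 27, 12, 42, 10, 16]) = 1 + size([44, 20, 27, 12, 42, 10, 16])
size([44, 20, 27, 12, 42, 10, 16]) = 1 + size([20, 27, 12, 42, 10, 16])
size([20, 27, 12, 42, 10, 16]) = 1 + size([27, 12, 42, 10, 16])
size([27, 12, 42, 10, 16]) = 1 + size([12, 42, 10, 16])
size([12, 42, 10, 16]) = 1 + size([42, 10, 16])
size([42, 10, 16]) = 1 + size([10, 16])
size([10, 16]) = 1 + size([16])
size([16]) = 1 + size([])
size([]) = 0  (base case)
Unwinding: 1 + 1 + 1 + 1 + 1 + 1 + 1 + 1 + 1 + 0 = 9

9


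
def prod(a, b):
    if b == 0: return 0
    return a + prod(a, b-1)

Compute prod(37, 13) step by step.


prod(37, 13) = 37 + prod(37, 12)
prod(37, 12) = 37 + prod(37, 11)
prod(37, 11) = 37 + prod(37, 10)
prod(37, 10) = 37 + prod(37, 9)
prod(37, 9) = 37 + prod(37, 8)
prod(37, 8) = 37 + prod(37, 7)
prod(37, 7) = 37 + prod(37, 6)
prod(37, 6) = 37 + prod(37, 5)
prod(37, 5) = 37 + prod(37, 4)
prod(37, 4) = 37 + prod(37, 3)
prod(37, 3) = 37 + prod(37, 2)
prod(37, 2) = 37 + prod(37, 1)
prod(37, 1) = 37 + prod(37, 0)
prod(37, 0) = 0  (base case)
Total: 37 + 37 + 37 + 37 + 37 + 37 + 37 + 37 + 37 + 37 + 37 + 37 + 37 + 0 = 481

481


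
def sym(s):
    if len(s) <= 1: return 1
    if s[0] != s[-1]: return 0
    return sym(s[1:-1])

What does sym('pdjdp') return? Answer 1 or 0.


sym('pdjdp'): s[0]='p' == s[-1]='p' -> check sym('djd')
sym('djd'): s[0]='d' == s[-1]='d' -> check sym('j')
sym('j'): len <= 1 -> return 1  (base case)
Result: 1 (palindrome)

1


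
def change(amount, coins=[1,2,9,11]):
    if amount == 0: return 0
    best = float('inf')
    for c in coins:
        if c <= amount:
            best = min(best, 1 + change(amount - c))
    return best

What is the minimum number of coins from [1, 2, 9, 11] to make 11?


Building up with DP:
change(0) = 0
change(1) = min(1+change(0)=1+0=1) = 1
change(2) = min(1+change(1)=1+1=2, 1+change(0)=1+0=1) = 1
change(3) = min(1+change(2)=1+1=2, 1+change(1)=1+1=2) = 2
change(4) = min(1+change(3)=1+2=3, 1+change(2)=1+1=2) = 2
change(5) = min(1+change(4)=1+2=3, 1+change(3)=1+2=3) = 3
change(6) = min(1+change(5)=1+3=4, 1+change(4)=1+2=3) = 3
change(7) = min(1+change(6)=1+3=4, 1+change(5)=1+3=4) = 4
change(8) = min(1+change(7)=1+4=5, 1+change(6)=1+3=4) = 4
change(9) = min(1+change(8)=1+4=5, 1+change(7)=1+4=5, 1+change(0)=1+0=1) = 1
change(10) = min(1+change(9)=1+1=2, 1+change(8)=1+4=5, 1+change(1)=1+1=2) = 2
change(11) = min(1+change(10)=1+2=3, 1+change(9)=1+1=2, 1+change(2)=1+1=2, 1+change(0)=1+0=1) = 1

1


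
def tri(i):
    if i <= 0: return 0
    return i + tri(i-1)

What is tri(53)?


tri(53)
= 53 + 52 + 51 + 50 + 49 + 48 + 47 + 46 + 45 + 44 + 43 + 42 + 41 + 40 + 39 + 38 + 37 + 36 + 35 + 34 + 33 + 32 + 31 + 30 + 29 + 28 + 27 + 26 + 25 + 24 + 23 + 22 + 21 + 20 + 19 + 18 + 17 + 16 + 15 + 14 + 13 + 12 + 11 + 10 + 9 + 8 + 7 + 6 + 5 + 4 + 3 + 2 + 1 + tri(0)
= 53 + 52 + 51 + 50 + 49 + 48 + 47 + 46 + 45 + 44 + 43 + 42 + 41 + 40 + 39 + 38 + 37 + 36 + 35 + 34 + 33 + 32 + 31 + 30 + 29 + 28 + 27 + 26 + 25 + 24 + 23 + 22 + 21 + 20 + 19 + 18 + 17 + 16 + 15 + 14 + 13 + 12 + 11 + 10 + 9 + 8 + 7 + 6 + 5 + 4 + 3 + 2 + 1 + 0
= 1431

1431


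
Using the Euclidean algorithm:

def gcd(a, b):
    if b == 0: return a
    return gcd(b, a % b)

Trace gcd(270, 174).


gcd(270, 174) = gcd(174, 96)
gcd(174, 96) = gcd(96, 78)
gcd(96, 78) = gcd(78, 18)
gcd(78, 18) = gcd(18, 6)
gcd(18, 6) = gcd(6, 0)
gcd(6, 0) = 6  (base case)

6


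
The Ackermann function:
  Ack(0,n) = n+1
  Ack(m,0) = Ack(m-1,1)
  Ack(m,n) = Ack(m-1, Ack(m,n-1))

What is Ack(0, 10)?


Ack(0, 10) = 11
Result: Ack(0, 10) = 11

11


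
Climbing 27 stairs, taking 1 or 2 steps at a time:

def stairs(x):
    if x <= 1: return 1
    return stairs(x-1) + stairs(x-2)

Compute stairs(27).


Building up from base cases:
stairs(0) = 1
stairs(1) = 1
stairs(2) = stairs(1) + stairs(0) = 1 + 1 = 2
stairs(3) = stairs(2) + stairs(1) = 2 + 1 = 3
stairs(4) = stairs(3) + stairs(2) = 3 + 2 = 5
stairs(5) = stairs(4) + stairs(3) = 5 + 3 = 8
stairs(6) = stairs(5) + stairs(4) = 8 + 5 = 13
stairs(7) = stairs(6) + stairs(5) = 13 + 8 = 21
stairs(8) = stairs(7) + stairs(6) = 21 + 13 = 34
stairs(9) = stairs(8) + stairs(7) = 34 + 21 = 55
stairs(10) = stairs(9) + stairs(8) = 55 + 34 = 89
stairs(11) = stairs(10) + stairs(9) = 89 + 55 = 144
stairs(12) = stairs(11) + stairs(10) = 144 + 89 = 233
stairs(13) = stairs(12) + stairs(11) = 233 + 144 = 377
stairs(14) = stairs(13) + stairs(12) = 377 + 233 = 610
stairs(15) = stairs(14) + stairs(13) = 610 + 377 = 987
stairs(16) = stairs(15) + stairs(14) = 987 + 610 = 1597
stairs(17) = stairs(16) + stairs(15) = 1597 + 987 = 2584
stairs(18) = stairs(17) + stairs(16) = 2584 + 1597 = 4181
stairs(19) = stairs(18) + stairs(17) = 4181 + 2584 = 6765
stairs(20) = stairs(19) + stairs(18) = 6765 + 4181 = 10946
stairs(21) = stairs(20) + stairs(19) = 10946 + 6765 = 17711
stairs(22) = stairs(21) + stairs(20) = 17711 + 10946 = 28657
stairs(23) = stairs(22) + stairs(21) = 28657 + 17711 = 46368
stairs(24) = stairs(23) + stairs(22) = 46368 + 28657 = 75025
stairs(25) = stairs(24) + stairs(23) = 75025 + 46368 = 121393
stairs(26) = stairs(25) + stairs(24) = 121393 + 75025 = 196418
stairs(27) = stairs(26) + stairs(25) = 196418 + 121393 = 317811

317811


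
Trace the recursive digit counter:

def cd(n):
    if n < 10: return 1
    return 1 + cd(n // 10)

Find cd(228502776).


cd(228502776) = 1 + cd(22850277)
cd(22850277) = 1 + cd(2285027)
cd(2285027) = 1 + cd(228502)
cd(228502) = 1 + cd(22850)
cd(22850) = 1 + cd(2285)
cd(2285) = 1 + cd(228)
cd(228) = 1 + cd(22)
cd(22) = 1 + cd(2)
cd(2) = 1  (base case: 2 < 10)
Unwinding: 1 + 1 + 1 + 1 + 1 + 1 + 1 + 1 + 1 = 9

9


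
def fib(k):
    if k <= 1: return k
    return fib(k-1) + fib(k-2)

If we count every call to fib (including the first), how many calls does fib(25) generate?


Let C(n) = total calls for fib(n)
C(0) = 1, C(1) = 1
C(2) = 1 + C(1) + C(0) = 1 + 1 + 1 = 3
C(3) = 1 + C(2) + C(1) = 1 + 3 + 1 = 5
C(4) = 1 + C(3) + C(2) = 1 + 5 + 3 = 9
C(5) = 1 + C(4) + C(3) = 1 + 9 + 5 = 15
C(6) = 1 + C(5) + C(4) = 1 + 15 + 9 = 25
C(7) = 1 + C(6) + C(5) = 1 + 25 + 15 = 41
C(8) = 1 + C(7) + C(6) = 1 + 41 + 25 = 67
C(9) = 1 + C(8) + C(7) = 1 + 67 + 41 = 109
C(10) = 1 + C(9) + C(8) = 1 + 109 + 67 = 177
C(11) = 1 + C(10) + C(9) = 1 + 177 + 109 = 287
C(12) = 1 + C(11) + C(10) = 1 + 287 + 177 = 465
C(13) = 1 + C(12) + C(11) = 1 + 465 + 287 = 753
C(14) = 1 + C(13) + C(12) = 1 + 753 + 465 = 1219
C(15) = 1 + C(14) + C(13) = 1 + 1219 + 753 = 1973
C(16) = 1 + C(15) + C(14) = 1 + 1973 + 1219 = 3193
C(17) = 1 + C(16) + C(15) = 1 + 3193 + 1973 = 5167
C(18) = 1 + C(17) + C(16) = 1 + 5167 + 3193 = 8361
C(19) = 1 + C(18) + C(17) = 1 + 8361 + 5167 = 13529
C(20) = 1 + C(19) + C(18) = 1 + 13529 + 8361 = 21891
C(21) = 1 + C(20) + C(19) = 1 + 21891 + 13529 = 35421
C(22) = 1 + C(21) + C(20) = 1 + 35421 + 21891 = 57313
C(23) = 1 + C(22) + C(21) = 1 + 57313 + 35421 = 92735
C(24) = 1 + C(23) + C(22) = 1 + 92735 + 57313 = 150049
C(25) = 1 + C(24) + C(23) = 1 + 150049 + 92735 = 242785

242785


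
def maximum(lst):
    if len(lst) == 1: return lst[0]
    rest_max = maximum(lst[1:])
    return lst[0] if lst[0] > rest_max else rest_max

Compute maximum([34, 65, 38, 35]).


maximum([34, 65, 38, 35]): compare 34 with maximum([65, 38, 35])
maximum([65, 38, 35]): compare 65 with maximum([38, 35])
maximum([38, 35]): compare 38 with maximum([35])
maximum([35]) = 35  (base case)
Compare 38 with 35 -> 38
Compare 65 with 38 -> 65
Compare 34 with 65 -> 65

65


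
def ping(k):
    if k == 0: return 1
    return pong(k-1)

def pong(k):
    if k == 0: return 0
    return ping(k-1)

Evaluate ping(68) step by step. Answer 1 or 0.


ping(68) = pong(67)
pong(67) = ping(66)
ping(66) = pong(65)
pong(65) = ping(64)
ping(64) = pong(63)
pong(63) = ping(62)
ping(62) = pong(61)
pong(61) = ping(60)
ping(60) = pong(59)
pong(59) = ping(58)
ping(58) = pong(57)
pong(57) = ping(56)
ping(56) = pong(55)
pong(55) = ping(54)
ping(54) = pong(53)
pong(53) = ping(52)
ping(52) = pong(51)
pong(51) = ping(50)
ping(50) = pong(49)
pong(49) = ping(48)
ping(48) = pong(47)
pong(47) = ping(46)
ping(46) = pong(45)
pong(45) = ping(44)
ping(44) = pong(43)
pong(43) = ping(42)
ping(42) = pong(41)
pong(41) = ping(40)
ping(40) = pong(39)
pong(39) = ping(38)
ping(38) = pong(37)
pong(37) = ping(36)
ping(36) = pong(35)
pong(35) = ping(34)
ping(34) = pong(33)
pong(33) = ping(32)
ping(32) = pong(31)
pong(31) = ping(30)
ping(30) = pong(29)
pong(29) = ping(28)
ping(28) = pong(27)
pong(27) = ping(26)
ping(26) = pong(25)
pong(25) = ping(24)
ping(24) = pong(23)
pong(23) = ping(22)
ping(22) = pong(21)
pong(21) = ping(20)
ping(20) = pong(19)
pong(19) = ping(18)
ping(18) = pong(17)
pong(17) = ping(16)
ping(16) = pong(15)
pong(15) = ping(14)
ping(14) = pong(13)
pong(13) = ping(12)
ping(12) = pong(11)
pong(11) = ping(10)
ping(10) = pong(9)
pong(9) = ping(8)
ping(8) = pong(7)
pong(7) = ping(6)
ping(6) = pong(5)
pong(5) = ping(4)
ping(4) = pong(3)
pong(3) = ping(2)
ping(2) = pong(1)
pong(1) = ping(0)
ping(0) = 1  (base case)
Result: 1

1


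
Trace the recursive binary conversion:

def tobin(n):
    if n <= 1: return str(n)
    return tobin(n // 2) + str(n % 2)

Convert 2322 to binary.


tobin(2322) = tobin(1161) + '0'
tobin(1161) = tobin(580) + '1'
tobin(580) = tobin(290) + '0'
tobin(290) = tobin(145) + '0'
tobin(145) = tobin(72) + '1'
tobin(72) = tobin(36) + '0'
tobin(36) = tobin(18) + '0'
tobin(18) = tobin(9) + '0'
tobin(9) = tobin(4) + '1'
tobin(4) = tobin(2) + '0'
tobin(2) = tobin(1) + '0'
tobin(1) = '1'  (base case)
Concatenating: '1' + '0' + '0' + '1' + '0' + '0' + '0' + '1' + '0' + '0' + '1' + '0' = '100100010010'

100100010010


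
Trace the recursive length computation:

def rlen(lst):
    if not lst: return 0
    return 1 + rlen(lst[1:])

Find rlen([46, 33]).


rlen([46, 33]) = 1 + rlen([33])
rlen([33]) = 1 + rlen([])
rlen([]) = 0  (base case)
Unwinding: 1 + 1 + 0 = 2

2


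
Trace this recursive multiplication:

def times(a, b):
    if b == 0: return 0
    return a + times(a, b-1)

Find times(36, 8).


times(36, 8) = 36 + times(36, 7)
times(36, 7) = 36 + times(36, 6)
times(36, 6) = 36 + times(36, 5)
times(36, 5) = 36 + times(36, 4)
times(36, 4) = 36 + times(36, 3)
times(36, 3) = 36 + times(36, 2)
times(36, 2) = 36 + times(36, 1)
times(36, 1) = 36 + times(36, 0)
times(36, 0) = 0  (base case)
Total: 36 + 36 + 36 + 36 + 36 + 36 + 36 + 36 + 0 = 288

288


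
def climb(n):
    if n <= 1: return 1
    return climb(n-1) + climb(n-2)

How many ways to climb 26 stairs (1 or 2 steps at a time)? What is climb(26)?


Building up from base cases:
climb(0) = 1
climb(1) = 1
climb(2) = climb(1) + climb(0) = 1 + 1 = 2
climb(3) = climb(2) + climb(1) = 2 + 1 = 3
climb(4) = climb(3) + climb(2) = 3 + 2 = 5
climb(5) = climb(4) + climb(3) = 5 + 3 = 8
climb(6) = climb(5) + climb(4) = 8 + 5 = 13
climb(7) = climb(6) + climb(5) = 13 + 8 = 21
climb(8) = climb(7) + climb(6) = 21 + 13 = 34
climb(9) = climb(8) + climb(7) = 34 + 21 = 55
climb(10) = climb(9) + climb(8) = 55 + 34 = 89
climb(11) = climb(10) + climb(9) = 89 + 55 = 144
climb(12) = climb(11) + climb(10) = 144 + 89 = 233
climb(13) = climb(12) + climb(11) = 233 + 144 = 377
climb(14) = climb(13) + climb(12) = 377 + 233 = 610
climb(15) = climb(14) + climb(13) = 610 + 377 = 987
climb(16) = climb(15) + climb(14) = 987 + 610 = 1597
climb(17) = climb(16) + climb(15) = 1597 + 987 = 2584
climb(18) = climb(17) + climb(16) = 2584 + 1597 = 4181
climb(19) = climb(18) + climb(17) = 4181 + 2584 = 6765
climb(20) = climb(19) + climb(18) = 6765 + 4181 = 10946
climb(21) = climb(20) + climb(19) = 10946 + 6765 = 17711
climb(22) = climb(21) + climb(20) = 17711 + 10946 = 28657
climb(23) = climb(22) + climb(21) = 28657 + 17711 = 46368
climb(24) = climb(23) + climb(22) = 46368 + 28657 = 75025
climb(25) = climb(24) + climb(23) = 75025 + 46368 = 121393
climb(26) = climb(25) + climb(24) = 121393 + 75025 = 196418

196418


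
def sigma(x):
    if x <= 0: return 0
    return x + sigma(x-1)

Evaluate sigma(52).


sigma(52)
= 52 + 51 + 50 + 49 + 48 + 47 + 46 + 45 + 44 + 43 + 42 + 41 + 40 + 39 + 38 + 37 + 36 + 35 + 34 + 33 + 32 + 31 + 30 + 29 + 28 + 27 + 26 + 25 + 24 + 23 + 22 + 21 + 20 + 19 + 18 + 17 + 16 + 15 + 14 + 13 + 12 + 11 + 10 + 9 + 8 + 7 + 6 + 5 + 4 + 3 + 2 + 1 + sigma(0)
= 52 + 51 + 50 + 49 + 48 + 47 + 46 + 45 + 44 + 43 + 42 + 41 + 40 + 39 + 38 + 37 + 36 + 35 + 34 + 33 + 32 + 31 + 30 + 29 + 28 + 27 + 26 + 25 + 24 + 23 + 22 + 21 + 20 + 19 + 18 + 17 + 16 + 15 + 14 + 13 + 12 + 11 + 10 + 9 + 8 + 7 + 6 + 5 + 4 + 3 + 2 + 1 + 0
= 1378

1378


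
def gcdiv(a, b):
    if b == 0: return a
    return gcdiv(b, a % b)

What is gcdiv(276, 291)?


gcdiv(276, 291) = gcdiv(291, 276)
gcdiv(291, 276) = gcdiv(276, 15)
gcdiv(276, 15) = gcdiv(15, 6)
gcdiv(15, 6) = gcdiv(6, 3)
gcdiv(6, 3) = gcdiv(3, 0)
gcdiv(3, 0) = 3  (base case)

3


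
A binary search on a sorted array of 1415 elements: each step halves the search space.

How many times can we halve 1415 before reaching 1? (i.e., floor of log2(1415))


1415 / 2 = 707
707 / 2 = 353
353 / 2 = 176
176 / 2 = 88
88 / 2 = 44
44 / 2 = 22
22 / 2 = 11
11 / 2 = 5
5 / 2 = 2
2 / 2 = 1
Reached 1 after 10 halvings

10


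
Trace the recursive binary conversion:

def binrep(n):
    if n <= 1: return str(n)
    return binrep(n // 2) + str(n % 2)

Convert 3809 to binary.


binrep(3809) = binrep(1904) + '1'
binrep(1904) = binrep(952) + '0'
binrep(952) = binrep(476) + '0'
binrep(476) = binrep(238) + '0'
binrep(238) = binrep(119) + '0'
binrep(119) = binrep(59) + '1'
binrep(59) = binrep(29) + '1'
binrep(29) = binrep(14) + '1'
binrep(14) = binrep(7) + '0'
binrep(7) = binrep(3) + '1'
binrep(3) = binrep(1) + '1'
binrep(1) = '1'  (base case)
Concatenating: '1' + '1' + '1' + '0' + '1' + '1' + '1' + '0' + '0' + '0' + '0' + '1' = '111011100001'

111011100001


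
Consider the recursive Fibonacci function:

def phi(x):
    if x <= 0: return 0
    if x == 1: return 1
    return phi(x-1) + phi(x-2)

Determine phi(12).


Computing phi(12) bottom-up:
phi(0) = 0
phi(1) = 1
phi(2) = phi(1) + phi(0) = 1 + 0 = 1
phi(3) = phi(2) + phi(1) = 1 + 1 = 2
phi(4) = phi(3) + phi(2) = 2 + 1 = 3
phi(5) = phi(4) + phi(3) = 3 + 2 = 5
phi(6) = phi(5) + phi(4) = 5 + 3 = 8
phi(7) = phi(6) + phi(5) = 8 + 5 = 13
phi(8) = phi(7) + phi(6) = 13 + 8 = 21
phi(9) = phi(8) + phi(7) = 21 + 13 = 34
phi(10) = phi(9) + phi(8) = 34 + 21 = 55
phi(11) = phi(10) + phi(9) = 55 + 34 = 89
phi(12) = phi(11) + phi(10) = 89 + 55 = 144

144
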